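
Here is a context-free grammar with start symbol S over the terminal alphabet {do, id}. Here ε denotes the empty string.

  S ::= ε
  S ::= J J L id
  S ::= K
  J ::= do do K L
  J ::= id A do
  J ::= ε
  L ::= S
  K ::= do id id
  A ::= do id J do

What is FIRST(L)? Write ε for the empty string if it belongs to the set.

{ε, do, id}

FIRST(J) = {ε, do, id}
FIRST(K) = {do}
FIRST(A) = {do}
FIRST(S) = {ε, do, id}  (via J J L id, K)
FIRST(L) = {ε, do, id}  (via S)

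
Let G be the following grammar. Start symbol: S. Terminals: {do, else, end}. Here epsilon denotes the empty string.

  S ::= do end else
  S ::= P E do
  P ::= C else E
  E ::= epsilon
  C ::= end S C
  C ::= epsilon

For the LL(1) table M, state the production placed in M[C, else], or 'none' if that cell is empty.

FIRST(E): from E::=epsilon we get {epsilon}. So FIRST(E) = {epsilon}.
FIRST(C): from C::=end S C we get {end}; from C::=epsilon we get {epsilon}. So FIRST(C) = {epsilon, end}.
FIRST(P): from P::=C else E we get {else, end}. So FIRST(P) = {else, end}.
FIRST(S): from S::=do end else we get {do}; from S::=P E do we get {else, end}. So FIRST(S) = {do, else, end}.
FOLLOW(S) includes $ since S is the start symbol.
FOLLOW(C): in P::=C else E, C is followed by else E with FIRST {else}; in C::=end S C, the suffix after C is empty (adds nothing new). Thus FOLLOW(C) = {else}.
For C ::= end S C: FIRST(end S C) = {end}, so it goes in M[C, t] for t ∈ {end}.
For C ::= epsilon: FIRST(epsilon) = {epsilon}, so it goes in M[C, t] for t ∈ {}; since epsilon ∈ FIRST, also for every t ∈ FOLLOW(C) = {else}.

C ::= epsilon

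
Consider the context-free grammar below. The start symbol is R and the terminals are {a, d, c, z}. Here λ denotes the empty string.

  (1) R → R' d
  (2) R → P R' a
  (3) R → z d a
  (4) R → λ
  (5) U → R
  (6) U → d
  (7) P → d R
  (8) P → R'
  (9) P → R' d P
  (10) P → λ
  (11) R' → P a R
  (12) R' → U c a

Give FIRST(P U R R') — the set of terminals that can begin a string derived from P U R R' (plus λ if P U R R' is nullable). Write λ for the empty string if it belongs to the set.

FIRST(R): from R→R' d we get {a, c, d, z}; from R→P R' a we get {a, c, d, z}; from R→z d a we get {z}; from R→λ we get {λ}. So FIRST(R) = {λ, a, c, d, z}.
FIRST(U): from U→R we get {λ, a, c, d, z}; from U→d we get {d}. So FIRST(U) = {λ, a, c, d, z}.
FIRST(P): from P→d R we get {d}; from P→R' we get {a, c, d, z}; from P→R' d P we get {a, c, d, z}; from P→λ we get {λ}. So FIRST(P) = {λ, a, c, d, z}.
FIRST(R'): from R'→P a R we get {a, c, d, z}; from R'→U c a we get {a, c, d, z}. So FIRST(R') = {a, c, d, z}.
FIRST(P U R R'): take FIRST of each symbol in turn, carrying on past any symbol whose FIRST contains λ; result {a, c, d, z}.

{a, c, d, z}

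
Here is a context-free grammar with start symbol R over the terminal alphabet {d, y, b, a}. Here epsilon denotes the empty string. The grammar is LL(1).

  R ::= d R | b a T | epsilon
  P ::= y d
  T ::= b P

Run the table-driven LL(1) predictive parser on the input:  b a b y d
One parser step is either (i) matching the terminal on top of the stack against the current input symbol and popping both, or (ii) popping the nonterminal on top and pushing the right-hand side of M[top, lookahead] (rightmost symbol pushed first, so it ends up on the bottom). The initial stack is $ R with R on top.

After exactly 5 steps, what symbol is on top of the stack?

P

     Stack    Input        Action
  1  $ R      b a b y d $  expand R ::= b a T
  2  $ T a b  b a b y d $  match b
  3  $ T a    a b y d $    match a
  4  $ T      b y d $      expand T ::= b P
  5  $ P b    b y d $      match b
Stack after step 5: $ P (top = P).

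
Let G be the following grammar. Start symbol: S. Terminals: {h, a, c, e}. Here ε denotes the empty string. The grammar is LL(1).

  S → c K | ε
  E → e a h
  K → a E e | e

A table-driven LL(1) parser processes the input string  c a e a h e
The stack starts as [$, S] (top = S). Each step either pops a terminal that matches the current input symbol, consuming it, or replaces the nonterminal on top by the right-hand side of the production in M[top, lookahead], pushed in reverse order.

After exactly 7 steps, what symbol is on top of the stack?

h

step 1: stack=$ S  input=c a e a h e $  — expand S → c K
step 2: stack=$ K c  input=c a e a h e $  — match c
step 3: stack=$ K  input=a e a h e $  — expand K → a E e
step 4: stack=$ e E a  input=a e a h e $  — match a
step 5: stack=$ e E  input=e a h e $  — expand E → e a h
step 6: stack=$ e h a e  input=e a h e $  — match e
step 7: stack=$ e h a  input=a h e $  — match a
Stack after step 7: $ e h (top = h).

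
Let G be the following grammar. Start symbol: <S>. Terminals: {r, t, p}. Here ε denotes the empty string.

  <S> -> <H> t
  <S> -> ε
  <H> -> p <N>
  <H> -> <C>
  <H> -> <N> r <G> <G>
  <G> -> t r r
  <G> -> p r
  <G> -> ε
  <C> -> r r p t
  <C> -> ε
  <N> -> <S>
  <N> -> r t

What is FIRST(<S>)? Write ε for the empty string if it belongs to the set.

FIRST(<G>): from <G>->t r r we get {t}; from <G>->p r we get {p}; from <G>->ε we get {ε}. So FIRST(<G>) = {ε, p, t}.
FIRST(<C>): from <C>->r r p t we get {r}; from <C>->ε we get {ε}. So FIRST(<C>) = {ε, r}.
FIRST(<S>): from <S>-><H> t we get {p, r, t}; from <S>->ε we get {ε}. So FIRST(<S>) = {ε, p, r, t}.
FIRST(<N>): from <N>-><S> we get {ε, p, r, t}; from <N>->r t we get {r}. So FIRST(<N>) = {ε, p, r, t}.
FIRST(<H>): from <H>->p <N> we get {p}; from <H>-><C> we get {ε, r}; from <H>-><N> r <G> <G> we get {p, r, t}. So FIRST(<H>) = {ε, p, r, t}.

{ε, p, r, t}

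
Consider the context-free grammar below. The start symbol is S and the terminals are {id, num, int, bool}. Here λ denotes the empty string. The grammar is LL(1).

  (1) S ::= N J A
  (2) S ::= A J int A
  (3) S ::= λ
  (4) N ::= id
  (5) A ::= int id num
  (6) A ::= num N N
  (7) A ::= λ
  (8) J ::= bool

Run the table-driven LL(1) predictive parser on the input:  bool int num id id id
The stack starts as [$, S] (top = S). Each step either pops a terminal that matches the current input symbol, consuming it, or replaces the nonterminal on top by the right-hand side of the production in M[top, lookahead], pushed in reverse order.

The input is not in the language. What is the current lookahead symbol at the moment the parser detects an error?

id

step 1: stack=$ S  input=bool int num id id id $  — expand S ::= A J int A
step 2: stack=$ A int J A  input=bool int num id id id $  — expand A ::= λ
step 3: stack=$ A int J  input=bool int num id id id $  — expand J ::= bool
step 4: stack=$ A int bool  input=bool int num id id id $  — match bool
step 5: stack=$ A int  input=int num id id id $  — match int
step 6: stack=$ A  input=num id id id $  — expand A ::= num N N
step 7: stack=$ N N num  input=num id id id $  — match num
step 8: stack=$ N N  input=id id id $  — expand N ::= id
step 9: stack=$ N id  input=id id id $  — match id
step 10: stack=$ N  input=id id $  — expand N ::= id
step 11: stack=$ id  input=id id $  — match id
step 12: stack=$  input=id $  — error: stack empty but input remains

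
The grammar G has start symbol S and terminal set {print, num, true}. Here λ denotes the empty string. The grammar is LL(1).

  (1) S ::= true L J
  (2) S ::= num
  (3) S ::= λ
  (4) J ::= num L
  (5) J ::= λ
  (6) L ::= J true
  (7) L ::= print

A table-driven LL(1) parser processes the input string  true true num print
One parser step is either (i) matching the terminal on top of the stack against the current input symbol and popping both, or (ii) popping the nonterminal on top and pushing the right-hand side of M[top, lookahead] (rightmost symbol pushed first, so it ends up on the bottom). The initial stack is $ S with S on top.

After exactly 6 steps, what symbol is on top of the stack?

num

     Stack       Input                  Action
  1  $ S         true true num print $  expand S ::= true L J
  2  $ J L true  true true num print $  match true
  3  $ J L       true num print $       expand L ::= J true
  4  $ J true J  true num print $       expand J ::= λ
  5  $ J true    true num print $       match true
  6  $ J         num print $            expand J ::= num L
Stack after step 6: $ L num (top = num).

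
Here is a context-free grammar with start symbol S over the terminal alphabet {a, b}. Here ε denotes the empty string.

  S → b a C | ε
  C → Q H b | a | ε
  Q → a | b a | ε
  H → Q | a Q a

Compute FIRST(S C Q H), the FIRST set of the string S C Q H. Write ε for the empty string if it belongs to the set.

FIRST(S): from S→b a C we get {b}; from S→ε we get {ε}. So FIRST(S) = {ε, b}.
FIRST(Q): from Q→a we get {a}; from Q→b a we get {b}; from Q→ε we get {ε}. So FIRST(Q) = {ε, a, b}.
FIRST(H): from H→Q we get {ε, a, b}; from H→a Q a we get {a}. So FIRST(H) = {ε, a, b}.
FIRST(C): from C→Q H b we get {a, b}; from C→a we get {a}; from C→ε we get {ε}. So FIRST(C) = {ε, a, b}.
FIRST(S C Q H): take FIRST of each symbol in turn, carrying on past any symbol whose FIRST contains ε; result {ε, a, b}.

{ε, a, b}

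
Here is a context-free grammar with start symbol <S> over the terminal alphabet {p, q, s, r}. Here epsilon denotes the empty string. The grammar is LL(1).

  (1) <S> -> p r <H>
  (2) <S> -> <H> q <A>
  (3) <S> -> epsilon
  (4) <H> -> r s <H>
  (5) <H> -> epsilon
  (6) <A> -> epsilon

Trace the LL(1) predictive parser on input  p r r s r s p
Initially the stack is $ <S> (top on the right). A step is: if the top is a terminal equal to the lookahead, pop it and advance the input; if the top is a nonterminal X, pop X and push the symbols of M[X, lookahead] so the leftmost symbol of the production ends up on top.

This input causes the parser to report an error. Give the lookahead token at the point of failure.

      Stack      Input            Action
   1  $ <S>      p r r s r s p $  expand <S> -> p r <H>
   2  $ <H> r p  p r r s r s p $  match p
   3  $ <H> r    r r s r s p $    match r
   4  $ <H>      r s r s p $      expand <H> -> r s <H>
   5  $ <H> s r  r s r s p $      match r
   6  $ <H> s    s r s p $        match s
   7  $ <H>      r s p $          expand <H> -> r s <H>
   8  $ <H> s r  r s p $          match r
   9  $ <H> s    s p $            match s
  10  $ <H>      p $              error: M[<H>, p] is empty

p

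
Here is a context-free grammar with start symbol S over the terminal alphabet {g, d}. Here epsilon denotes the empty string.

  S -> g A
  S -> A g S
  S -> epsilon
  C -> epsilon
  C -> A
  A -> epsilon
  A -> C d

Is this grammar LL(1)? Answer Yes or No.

FIRST(S) = {epsilon, d, g}
FIRST(C) = {epsilon, d}
FIRST(A) = {epsilon, d}
FOLLOW(S) = {$}
FOLLOW(C) = {d}
FOLLOW(A) = {$, d, g}
Cell M[A, d] receives both A -> epsilon and A -> C d — the grammar is not LL(1).

No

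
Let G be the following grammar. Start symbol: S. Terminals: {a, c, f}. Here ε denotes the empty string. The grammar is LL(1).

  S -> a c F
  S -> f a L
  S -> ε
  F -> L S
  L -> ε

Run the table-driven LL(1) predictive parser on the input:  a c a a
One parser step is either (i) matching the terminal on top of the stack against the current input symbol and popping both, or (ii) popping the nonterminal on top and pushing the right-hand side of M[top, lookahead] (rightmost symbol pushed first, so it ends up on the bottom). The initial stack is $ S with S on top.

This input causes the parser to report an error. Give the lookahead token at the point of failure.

step 1: stack=$ S  input=a c a a $  — expand S -> a c F
step 2: stack=$ F c a  input=a c a a $  — match a
step 3: stack=$ F c  input=c a a $  — match c
step 4: stack=$ F  input=a a $  — expand F -> L S
step 5: stack=$ S L  input=a a $  — expand L -> ε
step 6: stack=$ S  input=a a $  — expand S -> a c F
step 7: stack=$ F c a  input=a a $  — match a
step 8: stack=$ F c  input=a $  — error: top is terminal c but lookahead is a

a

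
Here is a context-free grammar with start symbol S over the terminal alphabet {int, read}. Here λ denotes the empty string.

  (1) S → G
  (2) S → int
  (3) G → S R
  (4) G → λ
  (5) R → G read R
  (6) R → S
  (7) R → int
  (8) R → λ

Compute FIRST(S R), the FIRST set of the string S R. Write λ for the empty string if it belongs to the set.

FIRST(S) = {λ, int, read}  (via G)
FIRST(G) = {λ, int, read}  (via S R)
FIRST(R) = {λ, int, read}  (via G read R, S)
FIRST(S R): take FIRST of each symbol in turn, carrying on past any symbol whose FIRST contains λ; result {λ, int, read}.

{λ, int, read}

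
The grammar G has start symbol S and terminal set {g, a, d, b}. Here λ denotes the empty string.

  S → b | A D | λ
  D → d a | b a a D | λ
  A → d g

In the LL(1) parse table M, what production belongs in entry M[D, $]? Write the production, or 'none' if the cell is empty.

D → λ

FIRST(D): from D→d a we get {d}; from D→b a a D we get {b}; from D→λ we get {λ}. So FIRST(D) = {λ, b, d}.
FIRST(A): from A→d g we get {d}. So FIRST(A) = {d}.
FIRST(S): from S→b we get {b}; from S→A D we get {d}; from S→λ we get {λ}. So FIRST(S) = {λ, b, d}.
FOLLOW(S) includes $ since S is the start symbol.
FOLLOW(S): S appears on no right-hand side. Thus FOLLOW(S) = {$}.
FOLLOW(D): in S→A D, the suffix after D is empty, so FOLLOW(D) ⊇ FOLLOW(S) = {$}; in D→b a a D, the suffix after D is empty (adds nothing new). Thus FOLLOW(D) = {$}.
For D → d a: FIRST(d a) = {d}, so it goes in M[D, t] for t ∈ {d}.
For D → b a a D: FIRST(b a a D) = {b}, so it goes in M[D, t] for t ∈ {b}.
For D → λ: FIRST(λ) = {λ}, so it goes in M[D, t] for t ∈ {}; since λ ∈ FIRST, also for every t ∈ FOLLOW(D) = {$}.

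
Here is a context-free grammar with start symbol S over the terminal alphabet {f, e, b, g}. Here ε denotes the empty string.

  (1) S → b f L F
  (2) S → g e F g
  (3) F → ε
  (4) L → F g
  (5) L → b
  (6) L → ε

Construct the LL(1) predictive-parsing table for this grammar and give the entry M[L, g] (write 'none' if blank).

FIRST(S): from S→b f L F we get {b}; from S→g e F g we get {g}. So FIRST(S) = {b, g}.
FIRST(F): from F→ε we get {ε}. So FIRST(F) = {ε}.
FIRST(L): from L→F g we get {g}; from L→b we get {b}; from L→ε we get {ε}. So FIRST(L) = {ε, b, g}.
FOLLOW(S) includes $ since S is the start symbol.
FOLLOW(S): S appears on no right-hand side. Thus FOLLOW(S) = {$}.
FOLLOW(L): in S→b f L F, L is followed by F with FIRST {ε}; in S→b f L F, the suffix after L is nullable, so FOLLOW(L) ⊇ FOLLOW(S) = {$}. Thus FOLLOW(L) = {$}.
For L → F g: FIRST(F g) = {g}, so it goes in M[L, t] for t ∈ {g}.
For L → b: FIRST(b) = {b}, so it goes in M[L, t] for t ∈ {b}.
For L → ε: FIRST(ε) = {ε}, so it goes in M[L, t] for t ∈ {}; since ε ∈ FIRST, also for every t ∈ FOLLOW(L) = {$}.

L → F g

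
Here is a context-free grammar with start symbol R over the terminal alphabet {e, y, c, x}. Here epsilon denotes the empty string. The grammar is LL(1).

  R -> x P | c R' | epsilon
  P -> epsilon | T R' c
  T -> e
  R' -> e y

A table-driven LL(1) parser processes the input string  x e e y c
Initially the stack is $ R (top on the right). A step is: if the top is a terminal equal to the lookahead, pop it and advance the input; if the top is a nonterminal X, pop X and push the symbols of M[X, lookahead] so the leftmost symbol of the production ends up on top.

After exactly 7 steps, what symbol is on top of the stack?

y

     Stack     Input        Action
  1  $ R       x e e y c $  expand R -> x P
  2  $ P x     x e e y c $  match x
  3  $ P       e e y c $    expand P -> T R' c
  4  $ c R' T  e e y c $    expand T -> e
  5  $ c R' e  e e y c $    match e
  6  $ c R'    e y c $      expand R' -> e y
  7  $ c y e   e y c $      match e
Stack after step 7: $ c y (top = y).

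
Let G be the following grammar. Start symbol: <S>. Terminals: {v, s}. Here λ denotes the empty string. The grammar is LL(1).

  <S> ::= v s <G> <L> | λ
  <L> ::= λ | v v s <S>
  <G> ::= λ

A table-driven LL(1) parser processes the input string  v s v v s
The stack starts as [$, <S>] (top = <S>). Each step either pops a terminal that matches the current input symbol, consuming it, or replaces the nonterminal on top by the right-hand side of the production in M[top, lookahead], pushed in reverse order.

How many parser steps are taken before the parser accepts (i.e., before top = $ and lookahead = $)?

9

     Stack          Input        Action
  1  $ <S>          v s v v s $  expand <S> ::= v s <G> <L>
  2  $ <L> <G> s v  v s v v s $  match v
  3  $ <L> <G> s    s v v s $    match s
  4  $ <L> <G>      v v s $      expand <G> ::= λ
  5  $ <L>          v v s $      expand <L> ::= v v s <S>
  6  $ <S> s v v    v v s $      match v
  7  $ <S> s v      v s $        match v
  8  $ <S> s        s $          match s
  9  $ <S>          $            expand <S> ::= λ
Accept reached after 9 steps.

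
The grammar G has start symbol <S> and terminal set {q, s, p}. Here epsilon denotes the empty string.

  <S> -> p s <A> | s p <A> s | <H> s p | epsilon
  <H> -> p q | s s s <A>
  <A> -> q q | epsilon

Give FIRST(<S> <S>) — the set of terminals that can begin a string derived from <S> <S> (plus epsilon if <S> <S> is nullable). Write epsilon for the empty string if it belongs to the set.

FIRST(<H>) = {p, s}
FIRST(<A>) = {epsilon, q}
FIRST(<S>) = {epsilon, p, s}  (via <H> s p)
FIRST(<S> <S>): take FIRST of each symbol in turn, carrying on past any symbol whose FIRST contains epsilon; result {epsilon, p, s}.

{epsilon, p, s}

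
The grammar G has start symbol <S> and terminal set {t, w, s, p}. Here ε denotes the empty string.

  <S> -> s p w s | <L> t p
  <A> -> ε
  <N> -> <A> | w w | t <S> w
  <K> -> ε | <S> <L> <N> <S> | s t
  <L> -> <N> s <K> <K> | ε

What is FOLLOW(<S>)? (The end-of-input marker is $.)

FIRST(<A>) = {ε}
FIRST(<N>) = {ε, t, w}  (via <A>)
FIRST(<L>) = {ε, s, t, w}  (via <N> s <K> <K>)
FIRST(<S>) = {s, t, w}  (via <L> t p)
FIRST(<K>) = {ε, s, t, w}  (via <S> <L> <N> <S>)
FOLLOW(<S>) includes $ since <S> is the start symbol.
FOLLOW(<N>): in <K>-><S> <L> <N> <S>, <N> is followed by <S> with FIRST {s, t, w}; in <L>-><N> s <K> <K>, <N> is followed by s <K> <K> with FIRST {s}. Thus FOLLOW(<N>) = {s, t, w}.
FOLLOW(<A>): in <N>-><A>, the suffix after <A> is empty, so FOLLOW(<A>) ⊇ FOLLOW(<N>) = {s, t, w}. Thus FOLLOW(<A>) = {s, t, w}.
FOLLOW(<L>): in <S>-><L> t p, <L> is followed by t p with FIRST {t}; in <K>-><S> <L> <N> <S>, <L> is followed by <N> <S> with FIRST {s, t, w}. Thus FOLLOW(<L>) = {s, t, w}.
FOLLOW(<K>): in <L>-><N> s <K> <K> (occurrence 1), <K> is followed by <K> with FIRST {ε, s, t, w}; in <L>-><N> s <K> <K> (occurrence 1), the suffix after <K> is nullable, so FOLLOW(<K>) ⊇ FOLLOW(<L>) = {s, t, w}; in <L>-><N> s <K> <K> (occurrence 2), the suffix after <K> is empty, so FOLLOW(<K>) ⊇ FOLLOW(<L>) = {s, t, w}. Thus FOLLOW(<K>) = {s, t, w}.
FOLLOW(<S>): in <N>->t <S> w, <S> is followed by w with FIRST {w}; in <K>-><S> <L> <N> <S> (occurrence 1), <S> is followed by <L> <N> <S> with FIRST {s, t, w}; in <K>-><S> <L> <N> <S> (occurrence 2), the suffix after <S> is empty, so FOLLOW(<S>) ⊇ FOLLOW(<K>) = {s, t, w}. Thus FOLLOW(<S>) = {$, s, t, w}.

{$, s, t, w}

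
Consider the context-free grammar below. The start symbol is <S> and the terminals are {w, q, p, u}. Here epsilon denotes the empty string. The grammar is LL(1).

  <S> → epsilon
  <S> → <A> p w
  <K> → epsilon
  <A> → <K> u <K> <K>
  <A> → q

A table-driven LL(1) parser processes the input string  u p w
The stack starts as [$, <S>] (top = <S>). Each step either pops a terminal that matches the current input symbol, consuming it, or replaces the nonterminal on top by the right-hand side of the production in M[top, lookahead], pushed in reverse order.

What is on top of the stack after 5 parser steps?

<K>

     Stack                Input    Action
  1  $ <S>                u p w $  expand <S> → <A> p w
  2  $ w p <A>            u p w $  expand <A> → <K> u <K> <K>
  3  $ w p <K> <K> u <K>  u p w $  expand <K> → epsilon
  4  $ w p <K> <K> u      u p w $  match u
  5  $ w p <K> <K>        p w $    expand <K> → epsilon
Stack after step 5: $ w p <K> (top = <K>).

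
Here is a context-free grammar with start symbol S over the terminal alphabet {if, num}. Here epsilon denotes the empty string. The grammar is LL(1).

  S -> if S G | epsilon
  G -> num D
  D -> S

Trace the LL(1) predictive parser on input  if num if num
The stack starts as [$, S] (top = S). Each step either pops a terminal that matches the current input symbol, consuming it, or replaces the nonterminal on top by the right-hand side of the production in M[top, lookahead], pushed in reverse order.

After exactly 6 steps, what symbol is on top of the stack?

S

step 1: stack=$ S  input=if num if num $  — expand S -> if S G
step 2: stack=$ G S if  input=if num if num $  — match if
step 3: stack=$ G S  input=num if num $  — expand S -> epsilon
step 4: stack=$ G  input=num if num $  — expand G -> num D
step 5: stack=$ D num  input=num if num $  — match num
step 6: stack=$ D  input=if num $  — expand D -> S
Stack after step 6: $ S (top = S).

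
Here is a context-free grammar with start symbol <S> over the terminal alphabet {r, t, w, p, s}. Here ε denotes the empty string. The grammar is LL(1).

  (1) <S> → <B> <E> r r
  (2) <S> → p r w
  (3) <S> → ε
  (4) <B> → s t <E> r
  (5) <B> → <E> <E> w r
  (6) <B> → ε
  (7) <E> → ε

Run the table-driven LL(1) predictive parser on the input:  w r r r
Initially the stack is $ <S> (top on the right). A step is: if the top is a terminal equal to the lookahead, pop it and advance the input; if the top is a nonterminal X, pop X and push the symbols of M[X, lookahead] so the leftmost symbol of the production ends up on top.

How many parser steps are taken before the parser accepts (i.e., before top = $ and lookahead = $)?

step 1: stack=$ <S>  input=w r r r $  — expand <S> → <B> <E> r r
step 2: stack=$ r r <E> <B>  input=w r r r $  — expand <B> → <E> <E> w r
step 3: stack=$ r r <E> r w <E> <E>  input=w r r r $  — expand <E> → ε
step 4: stack=$ r r <E> r w <E>  input=w r r r $  — expand <E> → ε
step 5: stack=$ r r <E> r w  input=w r r r $  — match w
step 6: stack=$ r r <E> r  input=r r r $  — match r
step 7: stack=$ r r <E>  input=r r $  — expand <E> → ε
step 8: stack=$ r r  input=r r $  — match r
step 9: stack=$ r  input=r $  — match r
Accept reached after 9 steps.

9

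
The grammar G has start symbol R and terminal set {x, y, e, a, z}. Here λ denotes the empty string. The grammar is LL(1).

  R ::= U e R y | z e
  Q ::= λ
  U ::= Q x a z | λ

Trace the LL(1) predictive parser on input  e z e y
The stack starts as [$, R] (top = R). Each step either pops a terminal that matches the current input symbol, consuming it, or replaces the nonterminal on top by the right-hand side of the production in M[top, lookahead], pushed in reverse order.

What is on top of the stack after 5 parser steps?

e

step 1: stack=$ R  input=e z e y $  — expand R ::= U e R y
step 2: stack=$ y R e U  input=e z e y $  — expand U ::= λ
step 3: stack=$ y R e  input=e z e y $  — match e
step 4: stack=$ y R  input=z e y $  — expand R ::= z e
step 5: stack=$ y e z  input=z e y $  — match z
Stack after step 5: $ y e (top = e).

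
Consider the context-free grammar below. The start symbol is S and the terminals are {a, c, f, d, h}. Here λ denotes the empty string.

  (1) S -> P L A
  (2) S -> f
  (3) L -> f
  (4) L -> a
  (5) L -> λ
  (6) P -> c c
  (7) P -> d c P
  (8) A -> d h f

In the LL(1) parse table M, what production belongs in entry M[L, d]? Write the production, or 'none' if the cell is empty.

L -> λ

FIRST(L): from L->f we get {f}; from L->a we get {a}; from L->λ we get {λ}. So FIRST(L) = {λ, a, f}.
FIRST(P): from P->c c we get {c}; from P->d c P we get {d}. So FIRST(P) = {c, d}.
FIRST(A): from A->d h f we get {d}. So FIRST(A) = {d}.
FIRST(S): from S->P L A we get {c, d}; from S->f we get {f}. So FIRST(S) = {c, d, f}.
FOLLOW(S) includes $ since S is the start symbol.
FOLLOW(L): in S->P L A, L is followed by A with FIRST {d}. Thus FOLLOW(L) = {d}.
For L -> f: FIRST(f) = {f}, so it goes in M[L, t] for t ∈ {f}.
For L -> a: FIRST(a) = {a}, so it goes in M[L, t] for t ∈ {a}.
For L -> λ: FIRST(λ) = {λ}, so it goes in M[L, t] for t ∈ {}; since λ ∈ FIRST, also for every t ∈ FOLLOW(L) = {d}.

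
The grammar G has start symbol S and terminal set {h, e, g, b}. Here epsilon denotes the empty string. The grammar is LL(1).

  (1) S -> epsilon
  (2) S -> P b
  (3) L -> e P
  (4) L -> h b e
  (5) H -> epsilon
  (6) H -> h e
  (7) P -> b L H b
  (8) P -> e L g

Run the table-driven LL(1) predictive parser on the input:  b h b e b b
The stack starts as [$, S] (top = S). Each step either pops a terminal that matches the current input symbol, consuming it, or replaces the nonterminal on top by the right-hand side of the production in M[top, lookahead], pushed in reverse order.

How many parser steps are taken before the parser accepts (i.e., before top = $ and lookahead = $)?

step 1: stack=$ S  input=b h b e b b $  — expand S -> P b
step 2: stack=$ b P  input=b h b e b b $  — expand P -> b L H b
step 3: stack=$ b b H L b  input=b h b e b b $  — match b
step 4: stack=$ b b H L  input=h b e b b $  — expand L -> h b e
step 5: stack=$ b b H e b h  input=h b e b b $  — match h
step 6: stack=$ b b H e b  input=b e b b $  — match b
step 7: stack=$ b b H e  input=e b b $  — match e
step 8: stack=$ b b H  input=b b $  — expand H -> epsilon
step 9: stack=$ b b  input=b b $  — match b
step 10: stack=$ b  input=b $  — match b
Accept reached after 10 steps.

10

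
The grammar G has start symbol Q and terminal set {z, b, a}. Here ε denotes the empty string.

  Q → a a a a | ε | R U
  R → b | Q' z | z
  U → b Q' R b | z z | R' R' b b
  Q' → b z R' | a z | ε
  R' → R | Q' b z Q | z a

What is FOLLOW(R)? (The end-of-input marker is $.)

{a, b, z}

FIRST(Q') = {ε, a, b}
FIRST(R) = {a, b, z}  (via Q' z)
FIRST(Q) = {ε, a, b, z}  (via R U)
FIRST(R') = {a, b, z}  (via R, Q' b z Q)
FIRST(U) = {a, b, z}  (via R' R' b b)
FOLLOW(Q) includes $ since Q is the start symbol.
FOLLOW(Q'): in R→Q' z, Q' is followed by z with FIRST {z}; in U→b Q' R b, Q' is followed by R b with FIRST {a, b, z}; in R'→Q' b z Q, Q' is followed by b z Q with FIRST {b}. Thus FOLLOW(Q') = {a, b, z}.
FOLLOW(R'): in U→R' R' b b (occurrence 1), R' is followed by R' b b with FIRST {a, b, z}; in U→R' R' b b (occurrence 2), R' is followed by b b with FIRST {b}; in Q'→b z R', the suffix after R' is empty, so FOLLOW(R') ⊇ FOLLOW(Q') = {a, b, z}. Thus FOLLOW(R') = {a, b, z}.
FOLLOW(Q): in R'→Q' b z Q, the suffix after Q is empty, so FOLLOW(Q) ⊇ FOLLOW(R') = {a, b, z}. Thus FOLLOW(Q) = {$, a, b, z}.
FOLLOW(R): in Q→R U, R is followed by U with FIRST {a, b, z}; in U→b Q' R b, R is followed by b with FIRST {b}; in R'→R, the suffix after R is empty, so FOLLOW(R) ⊇ FOLLOW(R') = {a, b, z}. Thus FOLLOW(R) = {a, b, z}.
FOLLOW(U): in Q→R U, the suffix after U is empty, so FOLLOW(U) ⊇ FOLLOW(Q) = {$, a, b, z}. Thus FOLLOW(U) = {$, a, b, z}.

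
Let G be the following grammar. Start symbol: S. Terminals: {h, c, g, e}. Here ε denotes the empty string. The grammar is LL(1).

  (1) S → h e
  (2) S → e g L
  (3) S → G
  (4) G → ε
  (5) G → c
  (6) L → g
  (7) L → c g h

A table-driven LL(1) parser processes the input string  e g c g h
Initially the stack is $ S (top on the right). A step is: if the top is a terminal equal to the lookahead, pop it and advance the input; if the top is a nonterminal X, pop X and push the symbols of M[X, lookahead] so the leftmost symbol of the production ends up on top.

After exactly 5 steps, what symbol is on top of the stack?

g

step 1: stack=$ S  input=e g c g h $  — expand S → e g L
step 2: stack=$ L g e  input=e g c g h $  — match e
step 3: stack=$ L g  input=g c g h $  — match g
step 4: stack=$ L  input=c g h $  — expand L → c g h
step 5: stack=$ h g c  input=c g h $  — match c
Stack after step 5: $ h g (top = g).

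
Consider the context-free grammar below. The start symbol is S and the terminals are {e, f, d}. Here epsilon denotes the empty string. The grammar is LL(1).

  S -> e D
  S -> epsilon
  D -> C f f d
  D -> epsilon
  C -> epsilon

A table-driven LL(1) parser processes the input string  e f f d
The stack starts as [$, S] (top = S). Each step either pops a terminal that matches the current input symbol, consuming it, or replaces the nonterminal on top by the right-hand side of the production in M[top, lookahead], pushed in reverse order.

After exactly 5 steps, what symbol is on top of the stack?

     Stack      Input      Action
  1  $ S        e f f d $  expand S -> e D
  2  $ D e      e f f d $  match e
  3  $ D        f f d $    expand D -> C f f d
  4  $ d f f C  f f d $    expand C -> epsilon
  5  $ d f f    f f d $    match f
Stack after step 5: $ d f (top = f).

f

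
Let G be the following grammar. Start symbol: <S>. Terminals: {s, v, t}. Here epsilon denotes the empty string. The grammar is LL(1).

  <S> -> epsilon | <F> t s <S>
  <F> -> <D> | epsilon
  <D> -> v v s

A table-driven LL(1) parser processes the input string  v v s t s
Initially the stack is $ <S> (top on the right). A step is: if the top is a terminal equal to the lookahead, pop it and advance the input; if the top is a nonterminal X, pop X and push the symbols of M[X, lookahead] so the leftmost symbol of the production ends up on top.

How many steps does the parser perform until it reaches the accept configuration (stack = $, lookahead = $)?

step 1: stack=$ <S>  input=v v s t s $  — expand <S> -> <F> t s <S>
step 2: stack=$ <S> s t <F>  input=v v s t s $  — expand <F> -> <D>
step 3: stack=$ <S> s t <D>  input=v v s t s $  — expand <D> -> v v s
step 4: stack=$ <S> s t s v v  input=v v s t s $  — match v
step 5: stack=$ <S> s t s v  input=v s t s $  — match v
step 6: stack=$ <S> s t s  input=s t s $  — match s
step 7: stack=$ <S> s t  input=t s $  — match t
step 8: stack=$ <S> s  input=s $  — match s
step 9: stack=$ <S>  input=$  — expand <S> -> epsilon
Accept reached after 9 steps.

9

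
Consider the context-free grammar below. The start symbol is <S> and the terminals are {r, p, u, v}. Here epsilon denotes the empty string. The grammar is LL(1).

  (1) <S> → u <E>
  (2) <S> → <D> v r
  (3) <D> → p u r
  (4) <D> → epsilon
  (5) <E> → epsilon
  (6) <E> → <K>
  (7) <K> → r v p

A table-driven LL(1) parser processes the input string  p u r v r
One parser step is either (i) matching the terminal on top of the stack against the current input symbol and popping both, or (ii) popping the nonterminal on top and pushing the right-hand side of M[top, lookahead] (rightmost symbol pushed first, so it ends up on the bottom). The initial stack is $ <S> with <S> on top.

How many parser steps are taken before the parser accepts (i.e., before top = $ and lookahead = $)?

     Stack        Input        Action
  1  $ <S>        p u r v r $  expand <S> → <D> v r
  2  $ r v <D>    p u r v r $  expand <D> → p u r
  3  $ r v r u p  p u r v r $  match p
  4  $ r v r u    u r v r $    match u
  5  $ r v r      r v r $      match r
  6  $ r v        v r $        match v
  7  $ r          r $          match r
Accept reached after 7 steps.

7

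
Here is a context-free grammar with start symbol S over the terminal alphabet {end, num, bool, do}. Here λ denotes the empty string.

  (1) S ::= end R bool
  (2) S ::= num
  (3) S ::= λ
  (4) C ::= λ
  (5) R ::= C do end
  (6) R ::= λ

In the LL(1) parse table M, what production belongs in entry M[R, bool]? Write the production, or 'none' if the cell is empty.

R ::= λ

FIRST(S) = {λ, end, num}
FIRST(C) = {λ}
FIRST(R) = {λ, do}  (via C do end)
FOLLOW(S) includes $ since S is the start symbol.
FOLLOW(R): in S::=end R bool, R is followed by bool with FIRST {bool}. Thus FOLLOW(R) = {bool}.
For R ::= C do end: FIRST(C do end) = {do}, so it goes in M[R, t] for t ∈ {do}.
For R ::= λ: FIRST(λ) = {λ}, so it goes in M[R, t] for t ∈ {}; since λ ∈ FIRST, also for every t ∈ FOLLOW(R) = {bool}.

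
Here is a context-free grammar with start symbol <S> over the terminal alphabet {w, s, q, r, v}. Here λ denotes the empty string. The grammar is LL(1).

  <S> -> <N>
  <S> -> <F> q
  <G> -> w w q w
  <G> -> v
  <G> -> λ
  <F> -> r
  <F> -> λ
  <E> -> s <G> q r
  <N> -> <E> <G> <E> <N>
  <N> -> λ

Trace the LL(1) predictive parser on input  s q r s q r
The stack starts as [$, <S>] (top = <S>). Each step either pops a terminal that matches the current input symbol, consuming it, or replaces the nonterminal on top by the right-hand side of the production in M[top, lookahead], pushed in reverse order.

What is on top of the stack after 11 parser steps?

step 1: stack=$ <S>  input=s q r s q r $  — expand <S> -> <N>
step 2: stack=$ <N>  input=s q r s q r $  — expand <N> -> <E> <G> <E> <N>
step 3: stack=$ <N> <E> <G> <E>  input=s q r s q r $  — expand <E> -> s <G> q r
step 4: stack=$ <N> <E> <G> r q <G> s  input=s q r s q r $  — match s
step 5: stack=$ <N> <E> <G> r q <G>  input=q r s q r $  — expand <G> -> λ
step 6: stack=$ <N> <E> <G> r q  input=q r s q r $  — match q
step 7: stack=$ <N> <E> <G> r  input=r s q r $  — match r
step 8: stack=$ <N> <E> <G>  input=s q r $  — expand <G> -> λ
step 9: stack=$ <N> <E>  input=s q r $  — expand <E> -> s <G> q r
step 10: stack=$ <N> r q <G> s  input=s q r $  — match s
step 11: stack=$ <N> r q <G>  input=q r $  — expand <G> -> λ
Stack after step 11: $ <N> r q (top = q).

q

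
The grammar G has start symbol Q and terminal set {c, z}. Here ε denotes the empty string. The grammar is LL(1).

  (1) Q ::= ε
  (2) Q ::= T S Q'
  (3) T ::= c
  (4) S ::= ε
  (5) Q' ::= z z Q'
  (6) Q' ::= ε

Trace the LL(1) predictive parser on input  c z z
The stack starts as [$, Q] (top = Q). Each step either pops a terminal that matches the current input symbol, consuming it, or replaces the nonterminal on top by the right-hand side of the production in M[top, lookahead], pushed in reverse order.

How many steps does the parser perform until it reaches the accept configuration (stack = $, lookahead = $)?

step 1: stack=$ Q  input=c z z $  — expand Q ::= T S Q'
step 2: stack=$ Q' S T  input=c z z $  — expand T ::= c
step 3: stack=$ Q' S c  input=c z z $  — match c
step 4: stack=$ Q' S  input=z z $  — expand S ::= ε
step 5: stack=$ Q'  input=z z $  — expand Q' ::= z z Q'
step 6: stack=$ Q' z z  input=z z $  — match z
step 7: stack=$ Q' z  input=z $  — match z
step 8: stack=$ Q'  input=$  — expand Q' ::= ε
Accept reached after 8 steps.

8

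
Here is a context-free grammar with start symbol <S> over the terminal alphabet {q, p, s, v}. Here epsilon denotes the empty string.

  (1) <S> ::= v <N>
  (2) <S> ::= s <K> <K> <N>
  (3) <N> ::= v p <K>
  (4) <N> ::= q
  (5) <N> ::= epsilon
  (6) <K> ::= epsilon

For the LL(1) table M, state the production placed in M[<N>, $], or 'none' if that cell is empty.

<N> ::= epsilon

FIRST(<S>): from <S>::=v <N> we get {v}; from <S>::=s <K> <K> <N> we get {s}. So FIRST(<S>) = {s, v}.
FIRST(<N>): from <N>::=v p <K> we get {v}; from <N>::=q we get {q}; from <N>::=epsilon we get {epsilon}. So FIRST(<N>) = {epsilon, q, v}.
FIRST(<K>): from <K>::=epsilon we get {epsilon}. So FIRST(<K>) = {epsilon}.
FOLLOW(<S>) includes $ since <S> is the start symbol.
FOLLOW(<S>): <S> appears on no right-hand side. Thus FOLLOW(<S>) = {$}.
FOLLOW(<N>): in <S>::=v <N>, the suffix after <N> is empty, so FOLLOW(<N>) ⊇ FOLLOW(<S>) = {$}; in <S>::=s <K> <K> <N>, the suffix after <N> is empty, so FOLLOW(<N>) ⊇ FOLLOW(<S>) = {$}. Thus FOLLOW(<N>) = {$}.
For <N> ::= v p <K>: FIRST(v p <K>) = {v}, so it goes in M[<N>, t] for t ∈ {v}.
For <N> ::= q: FIRST(q) = {q}, so it goes in M[<N>, t] for t ∈ {q}.
For <N> ::= epsilon: FIRST(epsilon) = {epsilon}, so it goes in M[<N>, t] for t ∈ {}; since epsilon ∈ FIRST, also for every t ∈ FOLLOW(<N>) = {$}.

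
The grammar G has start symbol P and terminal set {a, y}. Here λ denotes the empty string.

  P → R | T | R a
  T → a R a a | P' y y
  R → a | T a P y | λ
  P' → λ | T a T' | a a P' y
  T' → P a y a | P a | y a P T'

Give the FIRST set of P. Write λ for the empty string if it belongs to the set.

FIRST(P): from P→R we get {λ, a, y}; from P→T we get {a, y}; from P→R a we get {a, y}. So FIRST(P) = {λ, a, y}.
FIRST(T'): from T'→P a y a we get {a, y}; from T'→P a we get {a, y}; from T'→y a P T' we get {y}. So FIRST(T') = {a, y}.
FIRST(T): from T→a R a a we get {a}; from T→P' y y we get {a, y}. So FIRST(T) = {a, y}.
FIRST(R): from R→a we get {a}; from R→T a P y we get {a, y}; from R→λ we get {λ}. So FIRST(R) = {λ, a, y}.
FIRST(P'): from P'→λ we get {λ}; from P'→T a T' we get {a, y}; from P'→a a P' y we get {a}. So FIRST(P') = {λ, a, y}.

{λ, a, y}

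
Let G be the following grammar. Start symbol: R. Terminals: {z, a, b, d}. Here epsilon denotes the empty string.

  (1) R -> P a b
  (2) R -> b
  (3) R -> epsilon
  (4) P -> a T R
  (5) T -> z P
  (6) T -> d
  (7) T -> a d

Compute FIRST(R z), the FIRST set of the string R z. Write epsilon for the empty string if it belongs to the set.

{a, b, z}

FIRST(P) = {a}
FIRST(T) = {a, d, z}
FIRST(R) = {epsilon, a, b}  (via P a b)
FIRST(R z): take FIRST of each symbol in turn, carrying on past any symbol whose FIRST contains epsilon; result {a, b, z}.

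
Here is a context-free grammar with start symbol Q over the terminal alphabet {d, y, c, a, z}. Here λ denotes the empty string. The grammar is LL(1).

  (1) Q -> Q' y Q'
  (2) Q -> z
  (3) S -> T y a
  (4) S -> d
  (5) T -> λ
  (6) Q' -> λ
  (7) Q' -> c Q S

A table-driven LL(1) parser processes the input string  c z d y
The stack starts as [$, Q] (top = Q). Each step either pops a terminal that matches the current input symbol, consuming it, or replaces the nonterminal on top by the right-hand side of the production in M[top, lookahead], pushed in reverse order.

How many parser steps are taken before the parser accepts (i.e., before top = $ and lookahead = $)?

9

     Stack         Input      Action
  1  $ Q           c z d y $  expand Q -> Q' y Q'
  2  $ Q' y Q'     c z d y $  expand Q' -> c Q S
  3  $ Q' y S Q c  c z d y $  match c
  4  $ Q' y S Q    z d y $    expand Q -> z
  5  $ Q' y S z    z d y $    match z
  6  $ Q' y S      d y $      expand S -> d
  7  $ Q' y d      d y $      match d
  8  $ Q' y        y $        match y
  9  $ Q'          $          expand Q' -> λ
Accept reached after 9 steps.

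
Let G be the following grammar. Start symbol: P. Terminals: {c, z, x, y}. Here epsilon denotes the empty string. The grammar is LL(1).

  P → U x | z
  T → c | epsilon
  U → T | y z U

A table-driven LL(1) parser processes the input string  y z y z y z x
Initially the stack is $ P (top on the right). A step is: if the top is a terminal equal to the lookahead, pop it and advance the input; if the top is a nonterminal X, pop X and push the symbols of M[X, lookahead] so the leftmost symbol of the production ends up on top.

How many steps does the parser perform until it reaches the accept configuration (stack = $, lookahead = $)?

13

      Stack      Input            Action
   1  $ P        y z y z y z x $  expand P → U x
   2  $ x U      y z y z y z x $  expand U → y z U
   3  $ x U z y  y z y z y z x $  match y
   4  $ x U z    z y z y z x $    match z
   5  $ x U      y z y z x $      expand U → y z U
   6  $ x U z y  y z y z x $      match y
   7  $ x U z    z y z x $        match z
   8  $ x U      y z x $          expand U → y z U
   9  $ x U z y  y z x $          match y
  10  $ x U z    z x $            match z
  11  $ x U      x $              expand U → T
  12  $ x T      x $              expand T → epsilon
  13  $ x        x $              match x
Accept reached after 13 steps.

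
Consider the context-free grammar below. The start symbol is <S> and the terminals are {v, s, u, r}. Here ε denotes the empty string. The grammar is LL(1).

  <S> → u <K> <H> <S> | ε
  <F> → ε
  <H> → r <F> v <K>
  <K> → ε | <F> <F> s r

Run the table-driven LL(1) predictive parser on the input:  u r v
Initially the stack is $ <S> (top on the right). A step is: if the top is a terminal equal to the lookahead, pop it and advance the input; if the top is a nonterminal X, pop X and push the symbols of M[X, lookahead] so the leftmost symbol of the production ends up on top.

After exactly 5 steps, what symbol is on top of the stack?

step 1: stack=$ <S>  input=u r v $  — expand <S> → u <K> <H> <S>
step 2: stack=$ <S> <H> <K> u  input=u r v $  — match u
step 3: stack=$ <S> <H> <K>  input=r v $  — expand <K> → ε
step 4: stack=$ <S> <H>  input=r v $  — expand <H> → r <F> v <K>
step 5: stack=$ <S> <K> v <F> r  input=r v $  — match r
Stack after step 5: $ <S> <K> v <F> (top = <F>).

<F>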